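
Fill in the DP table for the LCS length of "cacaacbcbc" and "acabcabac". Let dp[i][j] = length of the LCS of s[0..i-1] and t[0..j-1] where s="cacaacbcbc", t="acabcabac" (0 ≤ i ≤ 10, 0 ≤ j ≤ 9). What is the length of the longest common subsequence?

7

   ''  a  c  a  b  c  a  b  a  c
''  0  0  0  0  0  0  0  0  0  0
 c  0  0  1  1  1  1  1  1  1  1
 a  0  1  1  2  2  2  2  2  2  2
 c  0  1  2  2  2  3  3  3  3  3
 a  0  1  2  3  3  3  4  4  4  4
 a  0  1  2  3  3  3  4  4  5  5
 c  0  1  2  3  3  4  4  4  5  6
 b  0  1  2  3  4  4  4  5  5  6
 c  0  1  2  3  4  5  5  5  5  6
 b  0  1  2  3  4  5  5  6  6  6
 c  0  1  2  3  4  5  5  6  6  7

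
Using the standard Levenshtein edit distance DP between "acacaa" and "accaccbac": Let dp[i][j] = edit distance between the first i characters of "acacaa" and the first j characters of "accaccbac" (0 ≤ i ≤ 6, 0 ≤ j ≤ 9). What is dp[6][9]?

   ''  a  c  c  a  c  c  b  a  c
''  0  1  2  3  4  5  6  7  8  9
 a  1  0  1  2  3  4  5  6  7  8
 c  2  1  0  1  2  3  4  5  6  7
 a  3  2  1  1  1  2  3  4  5  6
 c  4  3  2  1  2  1  2  3  4  5
 a  5  4  3  2  1  2  2  3  3  4
 a  6  5  4  3  2  2  3  3  3  4

4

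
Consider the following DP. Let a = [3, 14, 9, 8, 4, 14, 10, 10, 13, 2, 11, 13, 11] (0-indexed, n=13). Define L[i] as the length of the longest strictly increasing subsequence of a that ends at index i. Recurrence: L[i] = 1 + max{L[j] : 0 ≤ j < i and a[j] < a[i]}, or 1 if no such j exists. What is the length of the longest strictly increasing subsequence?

5

   i    0    1    2    3    4    5    6    7    8    9   10   11   12
a[i]    3   14    9    8    4   14   10   10   13    2   11   13   11
L[i]    1    2    2    2    2    3    3    3    4    1    4    5    4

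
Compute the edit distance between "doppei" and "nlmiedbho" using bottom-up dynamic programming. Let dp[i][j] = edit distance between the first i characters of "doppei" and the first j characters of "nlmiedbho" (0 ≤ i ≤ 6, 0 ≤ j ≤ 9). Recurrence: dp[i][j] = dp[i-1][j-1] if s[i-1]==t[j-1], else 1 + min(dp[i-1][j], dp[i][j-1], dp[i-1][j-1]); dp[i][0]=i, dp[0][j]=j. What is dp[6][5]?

5

   ''  n  l  m  i  e  d  b  h  o
''  0  1  2  3  4  5  6  7  8  9
 d  1  1  2  3  4  5  5  6  7  8
 o  2  2  2  3  4  5  6  6  7  7
 p  3  3  3  3  4  5  6  7  7  8
 p  4  4  4  4  4  5  6  7  8  8
 e  5  5  5  5  5  4  5  6  7  8
 i  6  6  6  6  5  5  5  6  7  8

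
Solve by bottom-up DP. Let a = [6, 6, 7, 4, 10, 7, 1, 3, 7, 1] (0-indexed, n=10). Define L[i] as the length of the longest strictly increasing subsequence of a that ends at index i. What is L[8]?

   i    0    1    2    3    4    5    6    7    8    9
a[i]    6    6    7    4   10    7    1    3    7    1
L[i]    1    1    2    1    3    2    1    2    3    1

3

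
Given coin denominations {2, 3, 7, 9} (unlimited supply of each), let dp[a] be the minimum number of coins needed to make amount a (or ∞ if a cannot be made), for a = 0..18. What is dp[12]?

 a  0  1  2  3  4  5  6  7  8  9 10 11 12 13 14 15 16 17 18
dp  0  -  1  1  2  2  2  1  3  1  2  2  2  3  2  3  2  3  2
(- denotes ∞ / unreachable)

2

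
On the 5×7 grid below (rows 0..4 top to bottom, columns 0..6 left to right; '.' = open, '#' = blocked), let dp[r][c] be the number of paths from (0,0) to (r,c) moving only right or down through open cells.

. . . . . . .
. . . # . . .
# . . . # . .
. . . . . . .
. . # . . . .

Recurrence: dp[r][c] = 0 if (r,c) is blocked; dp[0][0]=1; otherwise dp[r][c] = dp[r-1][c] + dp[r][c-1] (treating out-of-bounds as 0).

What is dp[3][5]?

r\c   0   1   2   3   4   5   6
  0   1   1   1   1   1   1   1
  1   1   2   3   0   1   2   3
  2   0   2   5   5   0   2   5
  3   0   2   7  12  12  14  19
  4   0   2   0  12  24  38  57

14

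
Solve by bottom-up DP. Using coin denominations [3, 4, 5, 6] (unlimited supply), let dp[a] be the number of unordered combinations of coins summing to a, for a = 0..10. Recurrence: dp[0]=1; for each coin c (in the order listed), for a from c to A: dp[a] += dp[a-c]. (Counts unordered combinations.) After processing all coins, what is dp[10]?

after  coin     0     1     2     3     4     5     6     7     8     9    10
          3     1     0     0     1     0     0     1     0     0     1     0
          4     1     0     0     1     1     0     1     1     1     1     1
          5     1     0     0     1     1     1     1     1     2     2     2
          6     1     0     0     1     1     1     2     1     2     3     3

3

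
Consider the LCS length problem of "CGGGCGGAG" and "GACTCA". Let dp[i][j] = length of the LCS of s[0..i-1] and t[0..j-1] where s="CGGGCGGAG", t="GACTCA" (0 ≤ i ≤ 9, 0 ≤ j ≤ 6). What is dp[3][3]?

1

   ''  G  A  C  T  C  A
''  0  0  0  0  0  0  0
 C  0  0  0  1  1  1  1
 G  0  1  1  1  1  1  1
 G  0  1  1  1  1  1  1
 G  0  1  1  1  1  1  1
 C  0  1  1  2  2  2  2
 G  0  1  1  2  2  2  2
 G  0  1  1  2  2  2  2
 A  0  1  2  2  2  2  3
 G  0  1  2  2  2  2  3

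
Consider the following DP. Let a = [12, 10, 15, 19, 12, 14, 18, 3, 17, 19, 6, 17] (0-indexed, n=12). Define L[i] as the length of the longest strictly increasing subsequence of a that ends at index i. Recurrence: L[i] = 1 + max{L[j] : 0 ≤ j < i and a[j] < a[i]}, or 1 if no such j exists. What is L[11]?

   i    0    1    2    3    4    5    6    7    8    9   10   11
a[i]   12   10   15   19   12   14   18    3   17   19    6   17
L[i]    1    1    2    3    2    3    4    1    4    5    2    4

4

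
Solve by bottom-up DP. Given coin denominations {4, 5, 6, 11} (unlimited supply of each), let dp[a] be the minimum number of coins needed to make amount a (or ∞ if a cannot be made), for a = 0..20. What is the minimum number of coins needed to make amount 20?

 a  0  1  2  3  4  5  6  7  8  9 10 11 12 13 14 15 16 17 18 19 20
dp  0  -  -  -  1  1  1  -  2  2  2  1  2  3  3  2  2  2  3  3  3
(- denotes ∞ / unreachable)

3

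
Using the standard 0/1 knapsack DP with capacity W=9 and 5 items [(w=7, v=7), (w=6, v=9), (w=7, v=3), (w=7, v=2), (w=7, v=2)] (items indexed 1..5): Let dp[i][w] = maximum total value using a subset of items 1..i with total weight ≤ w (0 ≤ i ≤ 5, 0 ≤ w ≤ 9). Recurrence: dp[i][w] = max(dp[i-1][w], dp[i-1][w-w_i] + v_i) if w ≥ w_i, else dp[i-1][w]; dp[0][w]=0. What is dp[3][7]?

i\w   0   1   2   3   4   5   6   7   8   9
  0   0   0   0   0   0   0   0   0   0   0
  1   0   0   0   0   0   0   0   7   7   7
  2   0   0   0   0   0   0   9   9   9   9
  3   0   0   0   0   0   0   9   9   9   9
  4   0   0   0   0   0   0   9   9   9   9
  5   0   0   0   0   0   0   9   9   9   9

9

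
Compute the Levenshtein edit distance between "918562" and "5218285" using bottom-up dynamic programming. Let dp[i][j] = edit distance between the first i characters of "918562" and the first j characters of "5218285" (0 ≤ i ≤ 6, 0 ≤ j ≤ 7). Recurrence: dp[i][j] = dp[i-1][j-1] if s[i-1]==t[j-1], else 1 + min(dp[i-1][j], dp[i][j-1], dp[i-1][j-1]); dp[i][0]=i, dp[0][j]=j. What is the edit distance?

   ''  5  2  1  8  2  8  5
''  0  1  2  3  4  5  6  7
 9  1  1  2  3  4  5  6  7
 1  2  2  2  2  3  4  5  6
 8  3  3  3  3  2  3  4  5
 5  4  3  4  4  3  3  4  4
 6  5  4  4  5  4  4  4  5
 2  6  5  4  5  5  4  5  5

5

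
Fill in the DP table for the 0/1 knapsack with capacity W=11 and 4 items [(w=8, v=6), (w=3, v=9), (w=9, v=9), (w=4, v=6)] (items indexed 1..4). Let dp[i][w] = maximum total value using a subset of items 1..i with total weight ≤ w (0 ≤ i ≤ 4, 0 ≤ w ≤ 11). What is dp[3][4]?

i\w   0   1   2   3   4   5   6   7   8   9  10  11
  0   0   0   0   0   0   0   0   0   0   0   0   0
  1   0   0   0   0   0   0   0   0   6   6   6   6
  2   0   0   0   9   9   9   9   9   9   9   9  15
  3   0   0   0   9   9   9   9   9   9   9   9  15
  4   0   0   0   9   9   9   9  15  15  15  15  15

9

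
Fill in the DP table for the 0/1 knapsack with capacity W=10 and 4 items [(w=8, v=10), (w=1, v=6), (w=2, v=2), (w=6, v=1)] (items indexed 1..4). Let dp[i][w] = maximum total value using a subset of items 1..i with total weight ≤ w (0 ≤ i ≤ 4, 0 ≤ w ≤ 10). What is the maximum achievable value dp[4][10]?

i\w   0   1   2   3   4   5   6   7   8   9  10
  0   0   0   0   0   0   0   0   0   0   0   0
  1   0   0   0   0   0   0   0   0  10  10  10
  2   0   6   6   6   6   6   6   6  10  16  16
  3   0   6   6   8   8   8   8   8  10  16  16
  4   0   6   6   8   8   8   8   8  10  16  16

16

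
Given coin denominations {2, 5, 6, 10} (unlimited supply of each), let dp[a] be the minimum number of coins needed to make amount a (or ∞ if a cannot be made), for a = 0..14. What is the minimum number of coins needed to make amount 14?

 a  0  1  2  3  4  5  6  7  8  9 10 11 12 13 14
dp  0  -  1  -  2  1  1  2  2  3  1  2  2  3  3
(- denotes ∞ / unreachable)

3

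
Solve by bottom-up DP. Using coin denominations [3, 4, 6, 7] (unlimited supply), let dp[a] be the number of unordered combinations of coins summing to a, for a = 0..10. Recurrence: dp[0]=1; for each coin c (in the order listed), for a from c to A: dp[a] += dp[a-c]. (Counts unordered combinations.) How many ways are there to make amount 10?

after  coin     0     1     2     3     4     5     6     7     8     9    10
          3     1     0     0     1     0     0     1     0     0     1     0
          4     1     0     0     1     1     0     1     1     1     1     1
          6     1     0     0     1     1     0     2     1     1     2     2
          7     1     0     0     1     1     0     2     2     1     2     3

3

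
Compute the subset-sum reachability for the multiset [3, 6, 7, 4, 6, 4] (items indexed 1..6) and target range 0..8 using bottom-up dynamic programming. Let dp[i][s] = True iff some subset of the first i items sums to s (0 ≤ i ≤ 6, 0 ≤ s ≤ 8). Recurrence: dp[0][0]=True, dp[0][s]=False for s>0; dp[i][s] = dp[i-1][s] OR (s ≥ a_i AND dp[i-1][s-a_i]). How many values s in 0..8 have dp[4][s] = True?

i\s   0   1   2   3   4   5   6   7   8
  0   T   F   F   F   F   F   F   F   F
  1   T   F   F   T   F   F   F   F   F
  2   T   F   F   T   F   F   T   F   F
  3   T   F   F   T   F   F   T   T   F
  4   T   F   F   T   T   F   T   T   F
  5   T   F   F   T   T   F   T   T   F
  6   T   F   F   T   T   F   T   T   T

5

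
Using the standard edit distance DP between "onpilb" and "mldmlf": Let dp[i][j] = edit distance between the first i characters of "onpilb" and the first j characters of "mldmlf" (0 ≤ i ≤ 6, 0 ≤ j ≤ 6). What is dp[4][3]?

4

   ''  m  l  d  m  l  f
''  0  1  2  3  4  5  6
 o  1  1  2  3  4  5  6
 n  2  2  2  3  4  5  6
 p  3  3  3  3  4  5  6
 i  4  4  4  4  4  5  6
 l  5  5  4  5  5  4  5
 b  6  6  5  5  6  5  5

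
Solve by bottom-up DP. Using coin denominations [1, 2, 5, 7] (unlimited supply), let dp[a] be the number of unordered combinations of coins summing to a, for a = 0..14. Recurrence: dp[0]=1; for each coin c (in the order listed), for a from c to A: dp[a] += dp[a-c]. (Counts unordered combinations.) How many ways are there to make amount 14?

23

after  coin     0     1     2     3     4     5     6     7     8     9    10    11    12    13    14
          1     1     1     1     1     1     1     1     1     1     1     1     1     1     1     1
          2     1     1     2     2     3     3     4     4     5     5     6     6     7     7     8
          5     1     1     2     2     3     4     5     6     7     8    10    11    13    14    16
          7     1     1     2     2     3     4     5     7     8    10    12    14    17    19    23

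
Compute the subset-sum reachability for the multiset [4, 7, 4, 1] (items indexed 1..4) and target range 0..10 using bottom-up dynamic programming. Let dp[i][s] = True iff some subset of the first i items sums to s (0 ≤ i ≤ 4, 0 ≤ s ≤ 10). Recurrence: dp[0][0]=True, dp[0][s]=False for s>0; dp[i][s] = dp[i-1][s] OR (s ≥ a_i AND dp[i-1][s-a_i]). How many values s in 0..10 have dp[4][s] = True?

7

i\s   0   1   2   3   4   5   6   7   8   9  10
  0   T   F   F   F   F   F   F   F   F   F   F
  1   T   F   F   F   T   F   F   F   F   F   F
  2   T   F   F   F   T   F   F   T   F   F   F
  3   T   F   F   F   T   F   F   T   T   F   F
  4   T   T   F   F   T   T   F   T   T   T   F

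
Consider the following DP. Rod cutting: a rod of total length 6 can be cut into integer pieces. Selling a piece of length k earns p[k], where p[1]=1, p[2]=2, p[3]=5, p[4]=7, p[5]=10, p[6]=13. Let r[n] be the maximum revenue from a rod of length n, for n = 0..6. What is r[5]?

10

   n    0    1    2    3    4    5    6
r[n]    0    1    2    5    7   10   13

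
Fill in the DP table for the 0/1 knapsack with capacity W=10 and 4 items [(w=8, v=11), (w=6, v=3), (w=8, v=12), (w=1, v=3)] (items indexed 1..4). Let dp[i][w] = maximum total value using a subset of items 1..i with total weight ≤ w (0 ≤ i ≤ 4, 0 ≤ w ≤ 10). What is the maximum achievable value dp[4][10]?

15

i\w   0   1   2   3   4   5   6   7   8   9  10
  0   0   0   0   0   0   0   0   0   0   0   0
  1   0   0   0   0   0   0   0   0  11  11  11
  2   0   0   0   0   0   0   3   3  11  11  11
  3   0   0   0   0   0   0   3   3  12  12  12
  4   0   3   3   3   3   3   3   6  12  15  15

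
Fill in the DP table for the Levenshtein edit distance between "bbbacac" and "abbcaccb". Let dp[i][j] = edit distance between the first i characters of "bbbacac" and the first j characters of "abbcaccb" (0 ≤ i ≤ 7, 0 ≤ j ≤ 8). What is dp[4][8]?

   ''  a  b  b  c  a  c  c  b
''  0  1  2  3  4  5  6  7  8
 b  1  1  1  2  3  4  5  6  7
 b  2  2  1  1  2  3  4  5  6
 b  3  3  2  1  2  3  4  5  5
 a  4  3  3  2  2  2  3  4  5
 c  5  4  4  3  2  3  2  3  4
 a  6  5  5  4  3  2  3  3  4
 c  7  6  6  5  4  3  2  3  4

5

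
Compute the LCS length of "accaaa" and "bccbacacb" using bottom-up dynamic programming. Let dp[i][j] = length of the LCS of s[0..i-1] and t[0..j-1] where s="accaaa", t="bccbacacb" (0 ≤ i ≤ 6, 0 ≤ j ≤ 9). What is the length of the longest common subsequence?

4

   ''  b  c  c  b  a  c  a  c  b
''  0  0  0  0  0  0  0  0  0  0
 a  0  0  0  0  0  1  1  1  1  1
 c  0  0  1  1  1  1  2  2  2  2
 c  0  0  1  2  2  2  2  2  3  3
 a  0  0  1  2  2  3  3  3  3  3
 a  0  0  1  2  2  3  3  4  4  4
 a  0  0  1  2  2  3  3  4  4  4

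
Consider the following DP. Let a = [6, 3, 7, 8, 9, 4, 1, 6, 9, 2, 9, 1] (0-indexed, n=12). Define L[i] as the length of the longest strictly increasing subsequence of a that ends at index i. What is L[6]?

   i    0    1    2    3    4    5    6    7    8    9   10   11
a[i]    6    3    7    8    9    4    1    6    9    2    9    1
L[i]    1    1    2    3    4    2    1    3    4    2    4    1

1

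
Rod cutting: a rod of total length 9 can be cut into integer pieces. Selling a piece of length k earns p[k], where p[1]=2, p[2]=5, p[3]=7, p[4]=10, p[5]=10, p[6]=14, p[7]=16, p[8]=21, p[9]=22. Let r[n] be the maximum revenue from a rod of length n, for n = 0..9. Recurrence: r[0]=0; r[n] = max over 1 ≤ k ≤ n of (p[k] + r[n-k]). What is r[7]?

   n    0    1    2    3    4    5    6    7    8    9
r[n]    0    2    5    7   10   12   15   17   21   23

17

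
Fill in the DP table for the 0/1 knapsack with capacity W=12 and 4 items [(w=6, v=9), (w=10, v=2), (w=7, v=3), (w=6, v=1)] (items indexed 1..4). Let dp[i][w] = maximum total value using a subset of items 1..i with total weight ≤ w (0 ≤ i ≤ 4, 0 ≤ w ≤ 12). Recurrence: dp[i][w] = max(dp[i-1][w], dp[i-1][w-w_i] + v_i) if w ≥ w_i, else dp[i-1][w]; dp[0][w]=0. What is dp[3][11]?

i\w   0   1   2   3   4   5   6   7   8   9  10  11  12
  0   0   0   0   0   0   0   0   0   0   0   0   0   0
  1   0   0   0   0   0   0   9   9   9   9   9   9   9
  2   0   0   0   0   0   0   9   9   9   9   9   9   9
  3   0   0   0   0   0   0   9   9   9   9   9   9   9
  4   0   0   0   0   0   0   9   9   9   9   9   9  10

9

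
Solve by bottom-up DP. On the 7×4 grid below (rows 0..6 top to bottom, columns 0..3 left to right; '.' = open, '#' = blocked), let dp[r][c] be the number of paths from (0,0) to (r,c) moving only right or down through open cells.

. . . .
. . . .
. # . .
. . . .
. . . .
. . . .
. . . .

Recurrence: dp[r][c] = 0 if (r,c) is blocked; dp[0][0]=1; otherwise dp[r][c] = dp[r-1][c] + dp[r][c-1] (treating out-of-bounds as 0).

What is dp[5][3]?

r\c   0   1   2   3
  0   1   1   1   1
  1   1   2   3   4
  2   1   0   3   7
  3   1   1   4  11
  4   1   2   6  17
  5   1   3   9  26
  6   1   4  13  39

26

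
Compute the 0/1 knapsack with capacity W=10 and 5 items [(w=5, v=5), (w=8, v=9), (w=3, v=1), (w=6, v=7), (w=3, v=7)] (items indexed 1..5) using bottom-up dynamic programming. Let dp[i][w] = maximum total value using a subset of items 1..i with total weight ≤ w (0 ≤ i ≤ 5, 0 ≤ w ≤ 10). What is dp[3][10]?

9

i\w   0   1   2   3   4   5   6   7   8   9  10
  0   0   0   0   0   0   0   0   0   0   0   0
  1   0   0   0   0   0   5   5   5   5   5   5
  2   0   0   0   0   0   5   5   5   9   9   9
  3   0   0   0   1   1   5   5   5   9   9   9
  4   0   0   0   1   1   5   7   7   9   9   9
  5   0   0   0   7   7   7   8   8  12  14  14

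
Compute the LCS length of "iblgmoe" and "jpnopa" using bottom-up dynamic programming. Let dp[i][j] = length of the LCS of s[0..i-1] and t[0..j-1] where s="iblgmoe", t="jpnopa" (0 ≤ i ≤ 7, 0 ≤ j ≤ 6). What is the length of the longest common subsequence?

   ''  j  p  n  o  p  a
''  0  0  0  0  0  0  0
 i  0  0  0  0  0  0  0
 b  0  0  0  0  0  0  0
 l  0  0  0  0  0  0  0
 g  0  0  0  0  0  0  0
 m  0  0  0  0  0  0  0
 o  0  0  0  0  1  1  1
 e  0  0  0  0  1  1  1

1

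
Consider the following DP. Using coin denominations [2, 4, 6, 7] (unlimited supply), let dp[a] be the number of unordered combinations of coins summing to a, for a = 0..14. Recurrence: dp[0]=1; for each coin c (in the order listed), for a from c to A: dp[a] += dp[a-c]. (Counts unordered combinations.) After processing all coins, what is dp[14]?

after  coin     0     1     2     3     4     5     6     7     8     9    10    11    12    13    14
          2     1     0     1     0     1     0     1     0     1     0     1     0     1     0     1
          4     1     0     1     0     2     0     2     0     3     0     3     0     4     0     4
          6     1     0     1     0     2     0     3     0     4     0     5     0     7     0     8
          7     1     0     1     0     2     0     3     1     4     1     5     2     7     3     9

9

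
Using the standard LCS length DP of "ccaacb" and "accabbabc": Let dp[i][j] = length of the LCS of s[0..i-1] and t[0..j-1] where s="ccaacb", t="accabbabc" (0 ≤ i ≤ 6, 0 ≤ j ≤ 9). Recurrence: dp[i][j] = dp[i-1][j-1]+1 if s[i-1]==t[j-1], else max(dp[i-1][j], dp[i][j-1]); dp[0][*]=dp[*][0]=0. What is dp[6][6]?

4

   ''  a  c  c  a  b  b  a  b  c
''  0  0  0  0  0  0  0  0  0  0
 c  0  0  1  1  1  1  1  1  1  1
 c  0  0  1  2  2  2  2  2  2  2
 a  0  1  1  2  3  3  3  3  3  3
 a  0  1  1  2  3  3  3  4  4  4
 c  0  1  2  2  3  3  3  4  4  5
 b  0  1  2  2  3  4  4  4  5  5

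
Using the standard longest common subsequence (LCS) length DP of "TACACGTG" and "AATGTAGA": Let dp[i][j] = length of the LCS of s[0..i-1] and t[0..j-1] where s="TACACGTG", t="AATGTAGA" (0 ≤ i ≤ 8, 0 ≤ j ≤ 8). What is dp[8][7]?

   ''  A  A  T  G  T  A  G  A
''  0  0  0  0  0  0  0  0  0
 T  0  0  0  1  1  1  1  1  1
 A  0  1  1  1  1  1  2  2  2
 C  0  1  1  1  1  1  2  2  2
 A  0  1  2  2  2  2  2  2  3
 C  0  1  2  2  2  2  2  2  3
 G  0  1  2  2  3  3  3  3  3
 T  0  1  2  3  3  4  4  4  4
 G  0  1  2  3  4  4  4  5  5

5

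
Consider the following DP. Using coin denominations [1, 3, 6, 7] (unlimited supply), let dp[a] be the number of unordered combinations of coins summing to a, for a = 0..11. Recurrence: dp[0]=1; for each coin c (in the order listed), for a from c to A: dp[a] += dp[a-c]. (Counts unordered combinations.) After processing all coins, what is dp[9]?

after  coin     0     1     2     3     4     5     6     7     8     9    10    11
          1     1     1     1     1     1     1     1     1     1     1     1     1
          3     1     1     1     2     2     2     3     3     3     4     4     4
          6     1     1     1     2     2     2     4     4     4     6     6     6
          7     1     1     1     2     2     2     4     5     5     7     8     8

7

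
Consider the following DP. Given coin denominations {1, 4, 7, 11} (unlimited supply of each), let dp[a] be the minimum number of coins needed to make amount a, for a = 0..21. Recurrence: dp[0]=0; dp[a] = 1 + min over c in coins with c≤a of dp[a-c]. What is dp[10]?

4

 a  0  1  2  3  4  5  6  7  8  9 10 11 12 13 14 15 16 17 18 19 20 21
dp  0  1  2  3  1  2  3  1  2  3  4  1  2  3  2  2  3  4  2  3  4  3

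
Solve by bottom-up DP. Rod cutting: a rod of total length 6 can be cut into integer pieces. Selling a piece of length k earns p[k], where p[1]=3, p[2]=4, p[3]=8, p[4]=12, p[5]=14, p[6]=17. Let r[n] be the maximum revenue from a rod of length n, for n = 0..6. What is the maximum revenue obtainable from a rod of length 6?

18

   n    0    1    2    3    4    5    6
r[n]    0    3    6    9   12   15   18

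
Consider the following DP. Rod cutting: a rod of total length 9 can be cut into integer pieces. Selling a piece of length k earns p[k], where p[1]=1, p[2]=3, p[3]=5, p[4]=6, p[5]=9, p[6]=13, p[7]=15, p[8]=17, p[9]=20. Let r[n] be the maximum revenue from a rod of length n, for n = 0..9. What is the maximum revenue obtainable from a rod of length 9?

20

   n    0    1    2    3    4    5    6    7    8    9
r[n]    0    1    3    5    6    9   13   15   17   20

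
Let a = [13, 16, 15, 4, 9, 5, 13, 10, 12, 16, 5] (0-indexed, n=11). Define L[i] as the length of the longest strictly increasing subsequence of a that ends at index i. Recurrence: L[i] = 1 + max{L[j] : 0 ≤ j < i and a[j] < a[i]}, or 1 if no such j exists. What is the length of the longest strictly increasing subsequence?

   i    0    1    2    3    4    5    6    7    8    9   10
a[i]   13   16   15    4    9    5   13   10   12   16    5
L[i]    1    2    2    1    2    2    3    3    4    5    2

5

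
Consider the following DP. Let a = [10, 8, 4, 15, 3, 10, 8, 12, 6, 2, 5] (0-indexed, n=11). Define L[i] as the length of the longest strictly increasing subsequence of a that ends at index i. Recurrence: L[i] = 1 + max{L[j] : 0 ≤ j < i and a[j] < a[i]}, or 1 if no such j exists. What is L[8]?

2

   i    0    1    2    3    4    5    6    7    8    9   10
a[i]   10    8    4   15    3   10    8   12    6    2    5
L[i]    1    1    1    2    1    2    2    3    2    1    2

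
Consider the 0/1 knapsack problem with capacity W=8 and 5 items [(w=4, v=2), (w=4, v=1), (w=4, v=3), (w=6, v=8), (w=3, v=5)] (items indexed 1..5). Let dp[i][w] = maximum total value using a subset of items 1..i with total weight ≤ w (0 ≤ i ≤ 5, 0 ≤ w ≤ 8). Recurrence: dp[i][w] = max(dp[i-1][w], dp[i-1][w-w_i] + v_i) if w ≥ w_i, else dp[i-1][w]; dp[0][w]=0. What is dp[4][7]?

i\w   0   1   2   3   4   5   6   7   8
  0   0   0   0   0   0   0   0   0   0
  1   0   0   0   0   2   2   2   2   2
  2   0   0   0   0   2   2   2   2   3
  3   0   0   0   0   3   3   3   3   5
  4   0   0   0   0   3   3   8   8   8
  5   0   0   0   5   5   5   8   8   8

8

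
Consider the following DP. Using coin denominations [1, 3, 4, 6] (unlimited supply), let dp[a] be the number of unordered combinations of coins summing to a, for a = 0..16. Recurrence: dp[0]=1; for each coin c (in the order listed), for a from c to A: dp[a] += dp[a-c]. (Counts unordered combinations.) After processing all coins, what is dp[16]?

28

after  coin     0     1     2     3     4     5     6     7     8     9    10    11    12    13    14    15    16
          1     1     1     1     1     1     1     1     1     1     1     1     1     1     1     1     1     1
          3     1     1     1     2     2     2     3     3     3     4     4     4     5     5     5     6     6
          4     1     1     1     2     3     3     4     5     6     7     8     9    11    12    13    15    17
          6     1     1     1     2     3     3     5     6     7     9    11    12    16    18    20    24    28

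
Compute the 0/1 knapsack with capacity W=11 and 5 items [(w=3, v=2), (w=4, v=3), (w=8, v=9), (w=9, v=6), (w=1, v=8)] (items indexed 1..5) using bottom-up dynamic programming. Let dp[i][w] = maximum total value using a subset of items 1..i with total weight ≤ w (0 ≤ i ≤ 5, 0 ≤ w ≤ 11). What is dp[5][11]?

17

i\w   0   1   2   3   4   5   6   7   8   9  10  11
  0   0   0   0   0   0   0   0   0   0   0   0   0
  1   0   0   0   2   2   2   2   2   2   2   2   2
  2   0   0   0   2   3   3   3   5   5   5   5   5
  3   0   0   0   2   3   3   3   5   9   9   9  11
  4   0   0   0   2   3   3   3   5   9   9   9  11
  5   0   8   8   8  10  11  11  11  13  17  17  17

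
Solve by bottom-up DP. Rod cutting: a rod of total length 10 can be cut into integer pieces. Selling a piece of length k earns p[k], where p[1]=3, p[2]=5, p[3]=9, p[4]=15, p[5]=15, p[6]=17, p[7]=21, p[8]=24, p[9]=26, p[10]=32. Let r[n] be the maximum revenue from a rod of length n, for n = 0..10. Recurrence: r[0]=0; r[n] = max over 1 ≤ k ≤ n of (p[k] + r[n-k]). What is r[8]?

   n    0    1    2    3    4    5    6    7    8    9   10
r[n]    0    3    6    9   15   18   21   24   30   33   36

30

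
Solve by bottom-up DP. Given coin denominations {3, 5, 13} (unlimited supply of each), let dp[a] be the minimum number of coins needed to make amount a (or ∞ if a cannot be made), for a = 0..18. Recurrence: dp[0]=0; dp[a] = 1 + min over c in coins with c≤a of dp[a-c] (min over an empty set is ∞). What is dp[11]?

 a  0  1  2  3  4  5  6  7  8  9 10 11 12 13 14 15 16 17 18
dp  0  -  -  1  -  1  2  -  2  3  2  3  4  1  4  3  2  5  2
(- denotes ∞ / unreachable)

3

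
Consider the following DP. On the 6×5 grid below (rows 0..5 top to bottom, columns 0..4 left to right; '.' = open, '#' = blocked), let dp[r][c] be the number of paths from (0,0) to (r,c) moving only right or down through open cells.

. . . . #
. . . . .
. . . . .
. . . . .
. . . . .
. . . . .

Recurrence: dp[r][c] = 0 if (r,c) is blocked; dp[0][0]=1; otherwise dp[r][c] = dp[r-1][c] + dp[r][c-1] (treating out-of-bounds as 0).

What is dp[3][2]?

10

r\c   0   1   2   3   4
  0   1   1   1   1   0
  1   1   2   3   4   4
  2   1   3   6  10  14
  3   1   4  10  20  34
  4   1   5  15  35  69
  5   1   6  21  56 125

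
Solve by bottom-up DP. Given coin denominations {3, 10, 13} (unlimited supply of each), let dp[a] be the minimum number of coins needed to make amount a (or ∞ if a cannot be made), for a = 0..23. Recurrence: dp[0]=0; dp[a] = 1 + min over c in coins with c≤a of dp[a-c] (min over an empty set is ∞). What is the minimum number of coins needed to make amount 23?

 a  0  1  2  3  4  5  6  7  8  9 10 11 12 13 14 15 16 17 18 19 20 21 22 23
dp  0  -  -  1  -  -  2  -  -  3  1  -  4  1  -  5  2  -  6  3  2  7  4  2
(- denotes ∞ / unreachable)

2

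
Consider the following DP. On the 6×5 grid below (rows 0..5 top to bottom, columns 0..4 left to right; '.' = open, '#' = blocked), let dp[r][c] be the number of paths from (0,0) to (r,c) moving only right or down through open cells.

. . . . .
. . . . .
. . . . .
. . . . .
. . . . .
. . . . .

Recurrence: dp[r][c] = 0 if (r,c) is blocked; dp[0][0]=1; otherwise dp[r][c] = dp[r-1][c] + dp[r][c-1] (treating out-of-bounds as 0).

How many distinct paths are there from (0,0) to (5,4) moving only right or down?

r\c   0   1   2   3   4
  0   1   1   1   1   1
  1   1   2   3   4   5
  2   1   3   6  10  15
  3   1   4  10  20  35
  4   1   5  15  35  70
  5   1   6  21  56 126

126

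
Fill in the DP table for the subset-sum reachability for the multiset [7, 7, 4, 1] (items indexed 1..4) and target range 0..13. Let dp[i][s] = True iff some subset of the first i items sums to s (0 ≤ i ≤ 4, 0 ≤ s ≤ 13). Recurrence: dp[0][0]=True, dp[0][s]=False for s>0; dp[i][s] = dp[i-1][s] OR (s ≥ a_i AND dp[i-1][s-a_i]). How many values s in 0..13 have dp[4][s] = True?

8

i\s   0   1   2   3   4   5   6   7   8   9  10  11  12  13
  0   T   F   F   F   F   F   F   F   F   F   F   F   F   F
  1   T   F   F   F   F   F   F   T   F   F   F   F   F   F
  2   T   F   F   F   F   F   F   T   F   F   F   F   F   F
  3   T   F   F   F   T   F   F   T   F   F   F   T   F   F
  4   T   T   F   F   T   T   F   T   T   F   F   T   T   F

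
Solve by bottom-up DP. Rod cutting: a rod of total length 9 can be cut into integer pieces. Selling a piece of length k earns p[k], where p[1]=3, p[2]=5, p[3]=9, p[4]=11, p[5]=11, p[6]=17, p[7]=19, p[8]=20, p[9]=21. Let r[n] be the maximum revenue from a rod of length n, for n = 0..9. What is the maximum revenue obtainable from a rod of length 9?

27

   n    0    1    2    3    4    5    6    7    8    9
r[n]    0    3    6    9   12   15   18   21   24   27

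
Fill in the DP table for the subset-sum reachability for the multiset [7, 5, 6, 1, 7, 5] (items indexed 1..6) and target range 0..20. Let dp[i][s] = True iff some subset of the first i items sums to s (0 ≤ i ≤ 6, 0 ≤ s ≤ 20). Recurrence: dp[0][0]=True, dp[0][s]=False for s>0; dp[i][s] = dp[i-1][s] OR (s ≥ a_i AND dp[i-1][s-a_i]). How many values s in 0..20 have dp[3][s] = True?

i\s   0   1   2   3   4   5   6   7   8   9  10  11  12  13  14  15  16  17  18  19  20
  0   T   F   F   F   F   F   F   F   F   F   F   F   F   F   F   F   F   F   F   F   F
  1   T   F   F   F   F   F   F   T   F   F   F   F   F   F   F   F   F   F   F   F   F
  2   T   F   F   F   F   T   F   T   F   F   F   F   T   F   F   F   F   F   F   F   F
  3   T   F   F   F   F   T   T   T   F   F   F   T   T   T   F   F   F   F   T   F   F
  4   T   T   F   F   F   T   T   T   T   F   F   T   T   T   T   F   F   F   T   T   F
  5   T   T   F   F   F   T   T   T   T   F   F   T   T   T   T   T   F   F   T   T   T
  6   T   T   F   F   F   T   T   T   T   F   T   T   T   T   T   T   T   T   T   T   T

8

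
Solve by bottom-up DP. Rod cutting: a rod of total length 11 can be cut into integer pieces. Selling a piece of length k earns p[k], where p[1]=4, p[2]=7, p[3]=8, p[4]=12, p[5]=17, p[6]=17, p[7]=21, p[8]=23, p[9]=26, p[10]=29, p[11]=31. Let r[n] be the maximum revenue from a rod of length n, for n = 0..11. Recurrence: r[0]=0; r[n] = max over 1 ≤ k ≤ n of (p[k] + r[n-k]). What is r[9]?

   n    0    1    2    3    4    5    6    7    8    9   10   11
r[n]    0    4    8   12   16   20   24   28   32   36   40   44

36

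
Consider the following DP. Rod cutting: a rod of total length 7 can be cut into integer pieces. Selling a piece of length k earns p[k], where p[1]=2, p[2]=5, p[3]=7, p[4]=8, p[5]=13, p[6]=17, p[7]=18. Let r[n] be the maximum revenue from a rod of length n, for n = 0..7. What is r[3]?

7

   n    0    1    2    3    4    5    6    7
r[n]    0    2    5    7   10   13   17   19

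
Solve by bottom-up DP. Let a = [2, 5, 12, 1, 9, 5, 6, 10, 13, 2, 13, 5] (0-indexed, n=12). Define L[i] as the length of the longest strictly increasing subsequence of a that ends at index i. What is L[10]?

   i    0    1    2    3    4    5    6    7    8    9   10   11
a[i]    2    5   12    1    9    5    6   10   13    2   13    5
L[i]    1    2    3    1    3    2    3    4    5    2    5    3

5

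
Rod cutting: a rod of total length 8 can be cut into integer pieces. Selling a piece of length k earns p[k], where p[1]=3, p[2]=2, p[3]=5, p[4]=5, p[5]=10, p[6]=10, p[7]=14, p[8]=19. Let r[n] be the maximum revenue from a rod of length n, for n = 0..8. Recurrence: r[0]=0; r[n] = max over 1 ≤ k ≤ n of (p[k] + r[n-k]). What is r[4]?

   n    0    1    2    3    4    5    6    7    8
r[n]    0    3    6    9   12   15   18   21   24

12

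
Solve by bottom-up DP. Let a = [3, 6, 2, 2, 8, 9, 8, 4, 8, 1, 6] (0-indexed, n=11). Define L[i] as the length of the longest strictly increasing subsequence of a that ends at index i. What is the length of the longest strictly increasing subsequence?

4

   i    0    1    2    3    4    5    6    7    8    9   10
a[i]    3    6    2    2    8    9    8    4    8    1    6
L[i]    1    2    1    1    3    4    3    2    3    1    3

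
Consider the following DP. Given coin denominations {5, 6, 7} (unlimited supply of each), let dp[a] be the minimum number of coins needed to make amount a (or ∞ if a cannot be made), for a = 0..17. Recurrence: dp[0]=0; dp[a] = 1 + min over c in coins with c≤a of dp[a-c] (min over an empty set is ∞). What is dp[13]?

 a  0  1  2  3  4  5  6  7  8  9 10 11 12 13 14 15 16 17
dp  0  -  -  -  -  1  1  1  -  -  2  2  2  2  2  3  3  3
(- denotes ∞ / unreachable)

2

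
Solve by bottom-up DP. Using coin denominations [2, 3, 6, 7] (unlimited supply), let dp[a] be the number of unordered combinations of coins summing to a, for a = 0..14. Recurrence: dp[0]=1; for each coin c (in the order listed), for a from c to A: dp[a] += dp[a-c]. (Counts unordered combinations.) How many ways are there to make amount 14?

8

after  coin     0     1     2     3     4     5     6     7     8     9    10    11    12    13    14
          2     1     0     1     0     1     0     1     0     1     0     1     0     1     0     1
          3     1     0     1     1     1     1     2     1     2     2     2     2     3     2     3
          6     1     0     1     1     1     1     3     1     3     3     3     3     6     3     6
          7     1     0     1     1     1     1     3     2     3     4     4     4     7     6     8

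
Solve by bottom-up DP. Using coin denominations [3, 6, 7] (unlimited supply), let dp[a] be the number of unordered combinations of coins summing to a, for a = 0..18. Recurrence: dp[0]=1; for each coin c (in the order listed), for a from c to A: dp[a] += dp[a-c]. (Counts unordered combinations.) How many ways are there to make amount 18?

4

after  coin     0     1     2     3     4     5     6     7     8     9    10    11    12    13    14    15    16    17    18
          3     1     0     0     1     0     0     1     0     0     1     0     0     1     0     0     1     0     0     1
          6     1     0     0     1     0     0     2     0     0     2     0     0     3     0     0     3     0     0     4
          7     1     0     0     1     0     0     2     1     0     2     1     0     3     2     1     3     2     1     4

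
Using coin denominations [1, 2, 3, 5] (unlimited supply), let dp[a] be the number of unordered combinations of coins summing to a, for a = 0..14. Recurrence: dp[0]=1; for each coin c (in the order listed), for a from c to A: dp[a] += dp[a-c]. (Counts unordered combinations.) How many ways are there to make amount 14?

40

after  coin     0     1     2     3     4     5     6     7     8     9    10    11    12    13    14
          1     1     1     1     1     1     1     1     1     1     1     1     1     1     1     1
          2     1     1     2     2     3     3     4     4     5     5     6     6     7     7     8
          3     1     1     2     3     4     5     7     8    10    12    14    16    19    21    24
          5     1     1     2     3     4     6     8    10    13    16    20    24    29    34    40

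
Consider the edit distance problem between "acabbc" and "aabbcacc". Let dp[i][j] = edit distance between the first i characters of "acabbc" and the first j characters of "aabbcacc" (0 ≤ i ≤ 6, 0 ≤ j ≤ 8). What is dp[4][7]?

4

   ''  a  a  b  b  c  a  c  c
''  0  1  2  3  4  5  6  7  8
 a  1  0  1  2  3  4  5  6  7
 c  2  1  1  2  3  3  4  5  6
 a  3  2  1  2  3  4  3  4  5
 b  4  3  2  1  2  3  4  4  5
 b  5  4  3  2  1  2  3  4  5
 c  6  5  4  3  2  1  2  3  4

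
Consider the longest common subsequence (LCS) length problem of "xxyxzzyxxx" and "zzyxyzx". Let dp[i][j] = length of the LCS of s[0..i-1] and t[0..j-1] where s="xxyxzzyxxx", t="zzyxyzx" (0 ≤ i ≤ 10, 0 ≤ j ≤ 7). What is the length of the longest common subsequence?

5

   ''  z  z  y  x  y  z  x
''  0  0  0  0  0  0  0  0
 x  0  0  0  0  1  1  1  1
 x  0  0  0  0  1  1  1  2
 y  0  0  0  1  1  2  2  2
 x  0  0  0  1  2  2  2  3
 z  0  1  1  1  2  2  3  3
 z  0  1  2  2  2  2  3  3
 y  0  1  2  3  3  3  3  3
 x  0  1  2  3  4  4  4  4
 x  0  1  2  3  4  4  4  5
 x  0  1  2  3  4  4  4  5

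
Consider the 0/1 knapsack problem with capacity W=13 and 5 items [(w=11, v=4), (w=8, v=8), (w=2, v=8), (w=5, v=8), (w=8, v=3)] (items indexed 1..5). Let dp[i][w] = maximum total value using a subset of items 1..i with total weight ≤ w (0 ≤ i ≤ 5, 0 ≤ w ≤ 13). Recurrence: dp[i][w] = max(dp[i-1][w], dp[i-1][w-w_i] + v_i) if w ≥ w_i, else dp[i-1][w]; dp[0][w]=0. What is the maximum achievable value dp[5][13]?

16

i\w   0   1   2   3   4   5   6   7   8   9  10  11  12  13
  0   0   0   0   0   0   0   0   0   0   0   0   0   0   0
  1   0   0   0   0   0   0   0   0   0   0   0   4   4   4
  2   0   0   0   0   0   0   0   0   8   8   8   8   8   8
  3   0   0   8   8   8   8   8   8   8   8  16  16  16  16
  4   0   0   8   8   8   8   8  16  16  16  16  16  16  16
  5   0   0   8   8   8   8   8  16  16  16  16  16  16  16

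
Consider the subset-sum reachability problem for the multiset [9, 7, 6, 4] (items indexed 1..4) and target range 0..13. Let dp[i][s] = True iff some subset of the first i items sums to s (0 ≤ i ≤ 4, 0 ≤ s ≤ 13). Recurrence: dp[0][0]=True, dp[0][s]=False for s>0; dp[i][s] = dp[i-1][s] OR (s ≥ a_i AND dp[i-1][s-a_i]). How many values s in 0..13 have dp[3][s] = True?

i\s   0   1   2   3   4   5   6   7   8   9  10  11  12  13
  0   T   F   F   F   F   F   F   F   F   F   F   F   F   F
  1   T   F   F   F   F   F   F   F   F   T   F   F   F   F
  2   T   F   F   F   F   F   F   T   F   T   F   F   F   F
  3   T   F   F   F   F   F   T   T   F   T   F   F   F   T
  4   T   F   F   F   T   F   T   T   F   T   T   T   F   T

5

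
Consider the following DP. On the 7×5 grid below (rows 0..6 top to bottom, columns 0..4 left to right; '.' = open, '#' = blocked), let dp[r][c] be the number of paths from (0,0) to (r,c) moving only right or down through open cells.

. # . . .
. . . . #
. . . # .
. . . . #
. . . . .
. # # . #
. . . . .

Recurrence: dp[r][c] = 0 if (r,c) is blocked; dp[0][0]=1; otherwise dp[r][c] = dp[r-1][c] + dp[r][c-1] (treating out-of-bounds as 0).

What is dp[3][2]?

r\c   0   1   2   3   4
  0   1   0   0   0   0
  1   1   1   1   1   0
  2   1   2   3   0   0
  3   1   3   6   6   0
  4   1   4  10  16  16
  5   1   0   0  16   0
  6   1   1   1  17  17

6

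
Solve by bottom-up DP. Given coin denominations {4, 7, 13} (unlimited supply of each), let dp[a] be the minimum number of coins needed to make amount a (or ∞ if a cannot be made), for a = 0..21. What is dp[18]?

3

 a  0  1  2  3  4  5  6  7  8  9 10 11 12 13 14 15 16 17 18 19 20 21
dp  0  -  -  -  1  -  -  1  2  -  -  2  3  1  2  3  4  2  3  4  2  3
(- denotes ∞ / unreachable)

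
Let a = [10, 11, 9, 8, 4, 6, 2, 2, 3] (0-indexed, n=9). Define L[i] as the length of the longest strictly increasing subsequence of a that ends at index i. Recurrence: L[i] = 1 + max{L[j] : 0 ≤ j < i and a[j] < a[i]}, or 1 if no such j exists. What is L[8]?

   i    0    1    2    3    4    5    6    7    8
a[i]   10   11    9    8    4    6    2    2    3
L[i]    1    2    1    1    1    2    1    1    2

2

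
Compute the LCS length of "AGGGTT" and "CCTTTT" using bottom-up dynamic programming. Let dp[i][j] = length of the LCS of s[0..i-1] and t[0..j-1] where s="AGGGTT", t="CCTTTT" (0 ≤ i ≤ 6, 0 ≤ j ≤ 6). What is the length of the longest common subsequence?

2

   ''  C  C  T  T  T  T
''  0  0  0  0  0  0  0
 A  0  0  0  0  0  0  0
 G  0  0  0  0  0  0  0
 G  0  0  0  0  0  0  0
 G  0  0  0  0  0  0  0
 T  0  0  0  1  1  1  1
 T  0  0  0  1  2  2  2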